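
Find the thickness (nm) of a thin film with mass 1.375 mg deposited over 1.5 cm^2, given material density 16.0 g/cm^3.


Convert: m = 1.375 mg = 1.3750e-06 kg, A = 1.5 cm^2 = 1.5000e-04 m^2, rho = 16.0 g/cm^3 = 16000 kg/m^3
t = m / (A * rho)
t = 1.3750e-06 / (1.5000e-04 * 16000)
t = 5.7292e-07 m = 572.9 nm

572.9


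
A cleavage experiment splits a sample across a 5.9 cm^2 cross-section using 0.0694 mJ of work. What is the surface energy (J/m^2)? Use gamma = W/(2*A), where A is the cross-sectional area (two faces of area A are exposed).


Convert: A = 5.9 cm^2 = 0.00059 m^2, W = 0.0694 mJ = 6.94e-05 J
Cleaving exposes two faces of area A, so total new surface = 2*A and gamma = W / (2*A)
gamma = 6.94e-05 / (2 * 0.00059)
gamma = 0.059 J/m^2

0.059


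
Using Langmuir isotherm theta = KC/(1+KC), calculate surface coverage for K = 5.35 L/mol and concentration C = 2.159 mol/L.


Langmuir isotherm: theta = K*C / (1 + K*C)
K*C = 5.35 * 2.159 = 11.55065
theta = 11.55065 / (1 + 11.55065) = 11.55065 / 12.55065
theta = 0.9203

0.9203


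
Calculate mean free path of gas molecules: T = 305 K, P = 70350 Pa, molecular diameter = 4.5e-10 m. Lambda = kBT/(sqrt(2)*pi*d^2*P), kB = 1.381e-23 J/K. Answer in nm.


Mean free path: lambda = kB*T / (sqrt(2) * pi * d^2 * P)
lambda = 1.381e-23 * 305 / (sqrt(2) * pi * (4.5e-10)^2 * 70350)
lambda = 6.65487e-08 m
lambda = 66.55 nm

66.55


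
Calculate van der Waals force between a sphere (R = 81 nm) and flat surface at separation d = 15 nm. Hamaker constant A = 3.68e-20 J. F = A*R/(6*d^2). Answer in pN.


Convert to SI: R = 81 nm = 8.1e-08 m, d = 15 nm = 1.5e-08 m
F = A * R / (6 * d^2)
F = 3.68e-20 * 8.1e-08 / (6 * (1.5e-08)^2)
F = 2.208e-12 N = 2.208 pN

2.208


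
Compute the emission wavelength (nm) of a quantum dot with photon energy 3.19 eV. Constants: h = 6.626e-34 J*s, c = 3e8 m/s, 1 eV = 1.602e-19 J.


Convert energy: E = 3.19 eV = 3.19 * 1.602e-19 = 5.11038e-19 J
lambda = h*c / E = 6.626e-34 * 3e8 / 5.11038e-19
lambda = 3.88973e-07 m = 389.0 nm

389.0


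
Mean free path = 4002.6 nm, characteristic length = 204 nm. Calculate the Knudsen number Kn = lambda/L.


Knudsen number Kn = lambda / L
Kn = 4002.6 / 204
Kn = 19.6206

19.6206


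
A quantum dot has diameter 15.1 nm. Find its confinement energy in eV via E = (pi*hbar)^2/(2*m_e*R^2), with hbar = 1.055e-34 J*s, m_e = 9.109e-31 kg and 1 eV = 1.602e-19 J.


Radius R = 15.1/2 = 7.55 nm = 7.55e-09 m
E = (pi * 1.055e-34)^2 / (2 * 9.109e-31 * (7.55e-09)^2)
E(J) = 1.05782e-21
E = E(J) / 1.602e-19 = 0.0066 eV

0.0066


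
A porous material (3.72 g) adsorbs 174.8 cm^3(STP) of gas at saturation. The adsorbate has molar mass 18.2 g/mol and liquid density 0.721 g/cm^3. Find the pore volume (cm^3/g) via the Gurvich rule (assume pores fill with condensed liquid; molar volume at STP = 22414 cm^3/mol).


Moles adsorbed n = V_ads / 22414 = 174.8 / 22414 = 7.798697e-03 mol
Liquid volume V_liq = n * M / rho_liq = 7.798697e-03 * 18.2 / 0.721 = 0.19686 cm^3
Specific pore volume V_pore = V_liq / m_sample = 0.19686 / 3.72
V_pore = 0.0529 cm^3/g

0.0529


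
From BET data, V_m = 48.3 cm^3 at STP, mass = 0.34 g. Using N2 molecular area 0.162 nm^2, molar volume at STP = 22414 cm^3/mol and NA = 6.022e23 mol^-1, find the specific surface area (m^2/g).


Number of moles in monolayer = V_m / 22414 = 48.3 / 22414 = 0.0021549
Number of molecules = moles * NA = 0.0021549 * 6.022e23
SA = molecules * sigma / mass
SA = (48.3 / 22414) * 6.022e23 * 0.162e-18 / 0.34
SA = 618.3 m^2/g

618.3


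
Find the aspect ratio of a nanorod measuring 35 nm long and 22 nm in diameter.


Aspect ratio AR = length / diameter
AR = 35 / 22
AR = 1.59

1.59


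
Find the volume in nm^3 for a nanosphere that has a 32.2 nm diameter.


Radius r = 32.2/2 = 16.1 nm
Volume V = (4/3) * pi * r^3
V = (4/3) * pi * (16.1)^3
V = 17481.0 nm^3

17481.0


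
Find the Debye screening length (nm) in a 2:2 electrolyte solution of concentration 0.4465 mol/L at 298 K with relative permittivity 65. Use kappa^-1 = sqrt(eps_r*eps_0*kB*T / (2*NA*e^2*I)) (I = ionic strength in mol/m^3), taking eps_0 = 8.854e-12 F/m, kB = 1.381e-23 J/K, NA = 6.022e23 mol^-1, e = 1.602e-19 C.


Ionic strength I = 0.4465 * 2^2 * 1000 = 1786 mol/m^3
kappa^-1 = sqrt(65 * 8.854e-12 * 1.381e-23 * 298 / (2 * 6.022e23 * (1.602e-19)^2 * 1786))
kappa^-1 = 0.207 nm

0.207


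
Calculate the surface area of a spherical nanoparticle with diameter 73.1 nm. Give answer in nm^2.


Radius r = 73.1/2 = 36.55 nm
Surface area SA = 4 * pi * r^2
SA = 4 * pi * (36.55)^2
SA = 16787.45 nm^2

16787.45


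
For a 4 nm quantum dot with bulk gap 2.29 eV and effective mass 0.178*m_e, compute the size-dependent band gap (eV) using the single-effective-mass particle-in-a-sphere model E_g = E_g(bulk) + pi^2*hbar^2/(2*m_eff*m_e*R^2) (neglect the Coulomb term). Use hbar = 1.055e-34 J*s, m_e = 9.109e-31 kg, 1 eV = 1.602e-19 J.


Radius R = 4/2 nm = 2e-09 m
Confinement energy dE = pi^2 * hbar^2 / (2 * m_eff * m_e * R^2)
dE = pi^2 * (1.055e-34)^2 / (2 * 0.178 * 9.109e-31 * (2e-09)^2) J, divided by 1.602e-19 J/eV
dE = 0.5286 eV
Total band gap = E_g(bulk) + dE = 2.29 + 0.5286 = 2.8186 eV

2.8186


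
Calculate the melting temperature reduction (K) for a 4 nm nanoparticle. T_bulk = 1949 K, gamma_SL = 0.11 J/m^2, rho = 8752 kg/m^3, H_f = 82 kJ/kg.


Radius R = 4/2 = 2 nm = 2e-09 m
Convert H_f = 82 kJ/kg = 82000 J/kg
dT = 2 * gamma_SL * T_bulk / (rho * H_f * R)
dT = 2 * 0.11 * 1949 / (8752 * 82000 * 2e-09)
dT = 298.7 K

298.7


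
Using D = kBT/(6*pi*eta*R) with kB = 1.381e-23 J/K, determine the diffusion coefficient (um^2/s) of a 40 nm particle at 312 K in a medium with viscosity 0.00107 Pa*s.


Radius R = 40/2 = 20 nm = 2e-08 m
D = kB*T / (6*pi*eta*R)
D = 1.381e-23 * 312 / (6 * pi * 0.00107 * 2e-08)
D = 1.06815e-11 m^2/s = 10.682 um^2/s

10.682


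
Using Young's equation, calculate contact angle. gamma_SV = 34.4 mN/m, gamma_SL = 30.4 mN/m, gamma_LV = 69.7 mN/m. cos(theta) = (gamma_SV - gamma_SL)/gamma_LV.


cos(theta) = (gamma_SV - gamma_SL) / gamma_LV
cos(theta) = (34.4 - 30.4) / 69.7
cos(theta) = 0.057389
theta = arccos(0.057389) = 86.71 degrees

86.71


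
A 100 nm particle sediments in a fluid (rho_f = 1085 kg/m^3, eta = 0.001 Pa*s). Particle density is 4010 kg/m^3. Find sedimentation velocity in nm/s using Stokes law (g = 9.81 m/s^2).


Radius R = 100/2 nm = 5e-08 m
Density difference = 4010 - 1085 = 2925 kg/m^3
v = 2 * R^2 * (rho_p - rho_f) * g / (9 * eta)
v = 2 * (5e-08)^2 * 2925 * 9.81 / (9 * 0.001)
v = 1.59413e-08 m/s = 15.9413 nm/s

15.9413


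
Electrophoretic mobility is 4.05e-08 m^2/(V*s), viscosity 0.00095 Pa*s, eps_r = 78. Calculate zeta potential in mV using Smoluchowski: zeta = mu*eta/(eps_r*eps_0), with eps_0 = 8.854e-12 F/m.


Smoluchowski equation: zeta = mu * eta / (eps_r * eps_0)
zeta = 4.05e-08 * 0.00095 / (78 * 8.854e-12)
zeta = 0.055711 V = 55.71 mV

55.71


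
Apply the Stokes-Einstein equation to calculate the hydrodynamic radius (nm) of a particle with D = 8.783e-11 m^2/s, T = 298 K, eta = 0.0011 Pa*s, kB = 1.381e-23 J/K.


Stokes-Einstein: R = kB*T / (6*pi*eta*D)
R = 1.381e-23 * 298 / (6 * pi * 0.0011 * 8.783e-11)
R = 2.25982e-09 m = 2.26 nm

2.26


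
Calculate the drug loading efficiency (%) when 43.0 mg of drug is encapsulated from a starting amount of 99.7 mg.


Drug loading efficiency = (drug loaded / drug initial) * 100
DLE = 43.0 / 99.7 * 100
DLE = 0.4313 * 100
DLE = 43.13%

43.13


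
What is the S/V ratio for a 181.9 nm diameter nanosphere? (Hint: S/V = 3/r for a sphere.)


Radius r = 181.9/2 = 90.95 nm
S/V = 3 / r = 3 / 90.95
S/V = 0.033 nm^-1

0.033


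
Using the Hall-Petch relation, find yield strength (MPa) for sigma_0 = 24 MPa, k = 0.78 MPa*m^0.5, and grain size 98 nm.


d = 98 nm = 9.8e-08 m
sqrt(d) = 0.0003130495
Hall-Petch contribution = k / sqrt(d) = 0.78 / 0.0003130495 = 2491.6 MPa
sigma = sigma_0 + k/sqrt(d) = 24 + 2491.6 = 2515.6 MPa

2515.6


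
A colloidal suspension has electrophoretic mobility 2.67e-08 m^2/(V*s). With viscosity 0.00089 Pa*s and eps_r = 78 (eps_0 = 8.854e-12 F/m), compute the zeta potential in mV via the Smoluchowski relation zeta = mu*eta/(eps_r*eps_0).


Smoluchowski equation: zeta = mu * eta / (eps_r * eps_0)
zeta = 2.67e-08 * 0.00089 / (78 * 8.854e-12)
zeta = 0.034409 V = 34.41 mV

34.41


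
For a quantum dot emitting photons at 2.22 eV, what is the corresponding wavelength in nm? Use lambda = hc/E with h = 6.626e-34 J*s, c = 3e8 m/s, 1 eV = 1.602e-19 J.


Convert energy: E = 2.22 eV = 2.22 * 1.602e-19 = 3.55644e-19 J
lambda = h*c / E = 6.626e-34 * 3e8 / 3.55644e-19
lambda = 5.5893e-07 m = 558.9 nm

558.9


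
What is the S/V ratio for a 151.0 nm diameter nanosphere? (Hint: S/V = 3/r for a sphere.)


Radius r = 151.0/2 = 75.5 nm
S/V = 3 / r = 3 / 75.5
S/V = 0.0397 nm^-1

0.0397


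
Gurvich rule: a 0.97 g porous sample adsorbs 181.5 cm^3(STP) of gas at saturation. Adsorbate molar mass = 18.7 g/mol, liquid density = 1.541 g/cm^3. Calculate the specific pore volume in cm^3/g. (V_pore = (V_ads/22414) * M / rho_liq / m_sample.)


Moles adsorbed n = V_ads / 22414 = 181.5 / 22414 = 8.097618e-03 mol
Liquid volume V_liq = n * M / rho_liq = 8.097618e-03 * 18.7 / 1.541 = 0.09826 cm^3
Specific pore volume V_pore = V_liq / m_sample = 0.09826 / 0.97
V_pore = 0.1013 cm^3/g

0.1013


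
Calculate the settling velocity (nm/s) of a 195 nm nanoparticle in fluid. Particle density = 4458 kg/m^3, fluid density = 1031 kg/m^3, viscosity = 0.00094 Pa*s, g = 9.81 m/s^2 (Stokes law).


Radius R = 195/2 nm = 9.75e-08 m
Density difference = 4458 - 1031 = 3427 kg/m^3
v = 2 * R^2 * (rho_p - rho_f) * g / (9 * eta)
v = 2 * (9.75e-08)^2 * 3427 * 9.81 / (9 * 0.00094)
v = 7.5553e-08 m/s = 75.553 nm/s

75.553


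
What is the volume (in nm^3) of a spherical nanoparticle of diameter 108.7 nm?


Radius r = 108.7/2 = 54.35 nm
Volume V = (4/3) * pi * r^3
V = (4/3) * pi * (54.35)^3
V = 672492.2 nm^3

672492.2


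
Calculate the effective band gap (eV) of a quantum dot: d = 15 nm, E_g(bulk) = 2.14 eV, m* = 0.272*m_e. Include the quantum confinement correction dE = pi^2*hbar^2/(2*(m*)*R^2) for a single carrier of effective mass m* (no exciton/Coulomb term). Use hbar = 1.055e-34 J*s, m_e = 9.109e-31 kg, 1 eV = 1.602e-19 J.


Radius R = 15/2 nm = 7.5e-09 m
Confinement energy dE = pi^2 * hbar^2 / (2 * m_eff * m_e * R^2)
dE = pi^2 * (1.055e-34)^2 / (2 * 0.272 * 9.109e-31 * (7.5e-09)^2) J, divided by 1.602e-19 J/eV
dE = 0.0246 eV
Total band gap = E_g(bulk) + dE = 2.14 + 0.0246 = 2.1646 eV

2.1646


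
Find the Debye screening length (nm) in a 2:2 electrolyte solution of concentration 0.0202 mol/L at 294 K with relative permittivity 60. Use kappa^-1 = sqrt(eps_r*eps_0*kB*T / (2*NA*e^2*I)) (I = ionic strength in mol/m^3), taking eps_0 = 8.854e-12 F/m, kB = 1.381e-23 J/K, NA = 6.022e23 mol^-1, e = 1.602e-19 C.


Ionic strength I = 0.0202 * 2^2 * 1000 = 80.8 mol/m^3
kappa^-1 = sqrt(60 * 8.854e-12 * 1.381e-23 * 294 / (2 * 6.022e23 * (1.602e-19)^2 * 80.8))
kappa^-1 = 0.929 nm

0.929


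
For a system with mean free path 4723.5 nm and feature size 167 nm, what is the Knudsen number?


Knudsen number Kn = lambda / L
Kn = 4723.5 / 167
Kn = 28.2844

28.2844


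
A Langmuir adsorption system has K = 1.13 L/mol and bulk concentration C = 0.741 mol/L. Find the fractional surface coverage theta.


Langmuir isotherm: theta = K*C / (1 + K*C)
K*C = 1.13 * 0.741 = 0.83733
theta = 0.83733 / (1 + 0.83733) = 0.83733 / 1.83733
theta = 0.4557

0.4557


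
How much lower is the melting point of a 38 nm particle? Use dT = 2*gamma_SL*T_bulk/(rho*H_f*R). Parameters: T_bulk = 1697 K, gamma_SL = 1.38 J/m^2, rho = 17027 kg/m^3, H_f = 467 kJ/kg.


Radius R = 38/2 = 19 nm = 1.9e-08 m
Convert H_f = 467 kJ/kg = 467000 J/kg
dT = 2 * gamma_SL * T_bulk / (rho * H_f * R)
dT = 2 * 1.38 * 1697 / (17027 * 467000 * 1.9e-08)
dT = 31.0 K

31.0


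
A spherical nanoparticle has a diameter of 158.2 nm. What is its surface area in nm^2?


Radius r = 158.2/2 = 79.1 nm
Surface area SA = 4 * pi * r^2
SA = 4 * pi * (79.1)^2
SA = 78625.39 nm^2

78625.39


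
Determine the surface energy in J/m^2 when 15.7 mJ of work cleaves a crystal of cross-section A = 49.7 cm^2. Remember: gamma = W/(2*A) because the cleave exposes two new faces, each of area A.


Convert: A = 49.7 cm^2 = 0.00497 m^2, W = 15.7 mJ = 0.0157 J
Cleaving exposes two faces of area A, so total new surface = 2*A and gamma = W / (2*A)
gamma = 0.0157 / (2 * 0.00497)
gamma = 1.579 J/m^2

1.579


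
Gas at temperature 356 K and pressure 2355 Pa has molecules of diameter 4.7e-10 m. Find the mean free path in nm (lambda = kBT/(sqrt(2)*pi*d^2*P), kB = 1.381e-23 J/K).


Mean free path: lambda = kB*T / (sqrt(2) * pi * d^2 * P)
lambda = 1.381e-23 * 356 / (sqrt(2) * pi * (4.7e-10)^2 * 2355)
lambda = 2.12712e-06 m
lambda = 2127.12 nm

2127.12


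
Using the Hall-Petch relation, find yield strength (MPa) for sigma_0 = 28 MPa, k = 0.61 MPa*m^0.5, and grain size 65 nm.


d = 65 nm = 6.5e-08 m
sqrt(d) = 0.000254951
Hall-Petch contribution = k / sqrt(d) = 0.61 / 0.000254951 = 2392.6 MPa
sigma = sigma_0 + k/sqrt(d) = 28 + 2392.6 = 2420.6 MPa

2420.6


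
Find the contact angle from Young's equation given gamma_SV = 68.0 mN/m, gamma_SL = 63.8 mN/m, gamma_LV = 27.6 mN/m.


cos(theta) = (gamma_SV - gamma_SL) / gamma_LV
cos(theta) = (68.0 - 63.8) / 27.6
cos(theta) = 0.152174
theta = arccos(0.152174) = 81.25 degrees

81.25


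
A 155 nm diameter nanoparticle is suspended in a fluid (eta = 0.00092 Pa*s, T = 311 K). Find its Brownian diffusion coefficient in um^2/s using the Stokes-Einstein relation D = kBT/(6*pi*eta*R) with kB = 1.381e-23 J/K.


Radius R = 155/2 = 77.5 nm = 7.75e-08 m
D = kB*T / (6*pi*eta*R)
D = 1.381e-23 * 311 / (6 * pi * 0.00092 * 7.75e-08)
D = 3.19568e-12 m^2/s = 3.196 um^2/s

3.196


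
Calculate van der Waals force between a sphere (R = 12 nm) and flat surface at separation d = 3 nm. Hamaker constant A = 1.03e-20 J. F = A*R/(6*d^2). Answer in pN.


Convert to SI: R = 12 nm = 1.2e-08 m, d = 3 nm = 3e-09 m
F = A * R / (6 * d^2)
F = 1.03e-20 * 1.2e-08 / (6 * (3e-09)^2)
F = 2.28889e-12 N = 2.289 pN

2.289


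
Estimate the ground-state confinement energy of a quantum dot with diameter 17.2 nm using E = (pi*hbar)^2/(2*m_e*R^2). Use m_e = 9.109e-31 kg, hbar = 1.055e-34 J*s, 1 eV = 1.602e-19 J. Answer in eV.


Radius R = 17.2/2 = 8.6 nm = 8.6e-09 m
E = (pi * 1.055e-34)^2 / (2 * 9.109e-31 * (8.6e-09)^2)
E(J) = 8.15281e-22
E = E(J) / 1.602e-19 = 0.0051 eV

0.0051


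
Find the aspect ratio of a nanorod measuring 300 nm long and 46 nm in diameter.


Aspect ratio AR = length / diameter
AR = 300 / 46
AR = 6.52

6.52


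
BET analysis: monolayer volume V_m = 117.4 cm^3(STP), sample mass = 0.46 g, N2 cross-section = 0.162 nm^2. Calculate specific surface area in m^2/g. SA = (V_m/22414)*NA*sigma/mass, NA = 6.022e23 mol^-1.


Number of moles in monolayer = V_m / 22414 = 117.4 / 22414 = 0.0052378
Number of molecules = moles * NA = 0.0052378 * 6.022e23
SA = molecules * sigma / mass
SA = (117.4 / 22414) * 6.022e23 * 0.162e-18 / 0.46
SA = 1110.8 m^2/g

1110.8


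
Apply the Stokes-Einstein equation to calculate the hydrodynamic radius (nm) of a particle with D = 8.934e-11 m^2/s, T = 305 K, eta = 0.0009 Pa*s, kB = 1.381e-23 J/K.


Stokes-Einstein: R = kB*T / (6*pi*eta*D)
R = 1.381e-23 * 305 / (6 * pi * 0.0009 * 8.934e-11)
R = 2.7791e-09 m = 2.78 nm

2.78


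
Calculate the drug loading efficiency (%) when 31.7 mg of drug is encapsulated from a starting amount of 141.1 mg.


Drug loading efficiency = (drug loaded / drug initial) * 100
DLE = 31.7 / 141.1 * 100
DLE = 0.2247 * 100
DLE = 22.47%

22.47


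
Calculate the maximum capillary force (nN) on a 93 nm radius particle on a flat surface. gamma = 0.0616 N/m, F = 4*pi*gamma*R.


Convert radius: R = 93 nm = 9.3e-08 m
F = 4 * pi * gamma * R
F = 4 * pi * 0.0616 * 9.3e-08
F = 7.19902e-08 N = 71.9902 nN

71.9902


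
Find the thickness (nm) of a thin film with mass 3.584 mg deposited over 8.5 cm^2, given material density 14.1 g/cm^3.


Convert: m = 3.584 mg = 3.5840e-06 kg, A = 8.5 cm^2 = 8.5000e-04 m^2, rho = 14.1 g/cm^3 = 14100 kg/m^3
t = m / (A * rho)
t = 3.5840e-06 / (8.5000e-04 * 14100)
t = 2.9904e-07 m = 299.0 nm

299.0


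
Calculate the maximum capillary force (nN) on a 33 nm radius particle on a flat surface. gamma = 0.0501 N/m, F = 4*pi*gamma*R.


Convert radius: R = 33 nm = 3.3e-08 m
F = 4 * pi * gamma * R
F = 4 * pi * 0.0501 * 3.3e-08
F = 2.0776e-08 N = 20.776 nN

20.776


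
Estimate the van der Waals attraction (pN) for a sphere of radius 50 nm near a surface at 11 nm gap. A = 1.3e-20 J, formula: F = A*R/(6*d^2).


Convert to SI: R = 50 nm = 5e-08 m, d = 11 nm = 1.1e-08 m
F = A * R / (6 * d^2)
F = 1.3e-20 * 5e-08 / (6 * (1.1e-08)^2)
F = 8.95317e-13 N = 0.895 pN

0.895


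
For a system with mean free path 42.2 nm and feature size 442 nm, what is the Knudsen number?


Knudsen number Kn = lambda / L
Kn = 42.2 / 442
Kn = 0.0955

0.0955


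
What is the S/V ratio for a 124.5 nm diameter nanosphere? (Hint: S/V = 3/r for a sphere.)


Radius r = 124.5/2 = 62.25 nm
S/V = 3 / r = 3 / 62.25
S/V = 0.0482 nm^-1

0.0482


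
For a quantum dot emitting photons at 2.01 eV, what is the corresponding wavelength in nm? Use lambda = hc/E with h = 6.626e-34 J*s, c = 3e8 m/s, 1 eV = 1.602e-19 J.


Convert energy: E = 2.01 eV = 2.01 * 1.602e-19 = 3.22002e-19 J
lambda = h*c / E = 6.626e-34 * 3e8 / 3.22002e-19
lambda = 6.17325e-07 m = 617.3 nm

617.3


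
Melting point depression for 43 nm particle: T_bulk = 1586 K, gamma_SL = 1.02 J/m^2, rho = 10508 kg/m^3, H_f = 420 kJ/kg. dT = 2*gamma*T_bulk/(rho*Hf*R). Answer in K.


Radius R = 43/2 = 21.5 nm = 2.15e-08 m
Convert H_f = 420 kJ/kg = 420000 J/kg
dT = 2 * gamma_SL * T_bulk / (rho * H_f * R)
dT = 2 * 1.02 * 1586 / (10508 * 420000 * 2.15e-08)
dT = 34.1 K

34.1


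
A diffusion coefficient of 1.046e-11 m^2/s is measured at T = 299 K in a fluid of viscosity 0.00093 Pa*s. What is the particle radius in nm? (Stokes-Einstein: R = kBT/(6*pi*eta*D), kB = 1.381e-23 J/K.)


Stokes-Einstein: R = kB*T / (6*pi*eta*D)
R = 1.381e-23 * 299 / (6 * pi * 0.00093 * 1.046e-11)
R = 2.2519e-08 m = 22.52 nm

22.52


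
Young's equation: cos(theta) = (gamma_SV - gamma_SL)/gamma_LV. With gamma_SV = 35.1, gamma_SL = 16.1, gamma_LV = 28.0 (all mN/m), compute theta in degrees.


cos(theta) = (gamma_SV - gamma_SL) / gamma_LV
cos(theta) = (35.1 - 16.1) / 28.0
cos(theta) = 0.678571
theta = arccos(0.678571) = 47.27 degrees

47.27


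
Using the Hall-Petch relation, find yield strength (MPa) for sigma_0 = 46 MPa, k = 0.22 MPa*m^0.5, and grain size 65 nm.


d = 65 nm = 6.5e-08 m
sqrt(d) = 0.000254951
Hall-Petch contribution = k / sqrt(d) = 0.22 / 0.000254951 = 862.9 MPa
sigma = sigma_0 + k/sqrt(d) = 46 + 862.9 = 908.9 MPa

908.9


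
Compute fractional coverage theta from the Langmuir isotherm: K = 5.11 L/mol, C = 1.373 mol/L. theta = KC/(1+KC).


Langmuir isotherm: theta = K*C / (1 + K*C)
K*C = 5.11 * 1.373 = 7.01603
theta = 7.01603 / (1 + 7.01603) = 7.01603 / 8.01603
theta = 0.8752

0.8752


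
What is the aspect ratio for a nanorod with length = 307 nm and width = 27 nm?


Aspect ratio AR = length / diameter
AR = 307 / 27
AR = 11.37

11.37


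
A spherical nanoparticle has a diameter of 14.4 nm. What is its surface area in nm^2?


Radius r = 14.4/2 = 7.2 nm
Surface area SA = 4 * pi * r^2
SA = 4 * pi * (7.2)^2
SA = 651.44 nm^2

651.44


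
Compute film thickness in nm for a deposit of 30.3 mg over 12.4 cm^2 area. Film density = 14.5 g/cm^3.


Convert: m = 30.3 mg = 3.0300e-05 kg, A = 12.4 cm^2 = 1.2400e-03 m^2, rho = 14.5 g/cm^3 = 14500 kg/m^3
t = m / (A * rho)
t = 3.0300e-05 / (1.2400e-03 * 14500)
t = 1.6852e-06 m = 1685.2 nm

1685.2


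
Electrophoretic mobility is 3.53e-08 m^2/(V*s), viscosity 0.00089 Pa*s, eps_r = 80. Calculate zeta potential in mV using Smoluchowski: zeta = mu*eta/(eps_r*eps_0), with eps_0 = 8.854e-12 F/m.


Smoluchowski equation: zeta = mu * eta / (eps_r * eps_0)
zeta = 3.53e-08 * 0.00089 / (80 * 8.854e-12)
zeta = 0.044354 V = 44.35 mV

44.35


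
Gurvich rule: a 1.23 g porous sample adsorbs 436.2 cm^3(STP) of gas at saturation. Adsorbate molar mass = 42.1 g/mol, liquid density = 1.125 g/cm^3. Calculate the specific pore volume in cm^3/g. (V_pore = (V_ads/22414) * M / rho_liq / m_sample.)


Moles adsorbed n = V_ads / 22414 = 436.2 / 22414 = 1.946105e-02 mol
Liquid volume V_liq = n * M / rho_liq = 1.946105e-02 * 42.1 / 1.125 = 0.72828 cm^3
Specific pore volume V_pore = V_liq / m_sample = 0.72828 / 1.23
V_pore = 0.5921 cm^3/g

0.5921


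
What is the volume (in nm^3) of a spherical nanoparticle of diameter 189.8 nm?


Radius r = 189.8/2 = 94.9 nm
Volume V = (4/3) * pi * r^3
V = (4/3) * pi * (94.9)^3
V = 3580034.79 nm^3

3580034.79


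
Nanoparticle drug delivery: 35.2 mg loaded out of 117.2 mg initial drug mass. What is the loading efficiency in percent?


Drug loading efficiency = (drug loaded / drug initial) * 100
DLE = 35.2 / 117.2 * 100
DLE = 0.3003 * 100
DLE = 30.03%

30.03


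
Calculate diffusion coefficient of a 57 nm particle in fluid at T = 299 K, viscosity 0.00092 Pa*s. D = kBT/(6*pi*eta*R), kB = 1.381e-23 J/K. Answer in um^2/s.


Radius R = 57/2 = 28.5 nm = 2.85e-08 m
D = kB*T / (6*pi*eta*R)
D = 1.381e-23 * 299 / (6 * pi * 0.00092 * 2.85e-08)
D = 8.3547e-12 m^2/s = 8.355 um^2/s

8.355


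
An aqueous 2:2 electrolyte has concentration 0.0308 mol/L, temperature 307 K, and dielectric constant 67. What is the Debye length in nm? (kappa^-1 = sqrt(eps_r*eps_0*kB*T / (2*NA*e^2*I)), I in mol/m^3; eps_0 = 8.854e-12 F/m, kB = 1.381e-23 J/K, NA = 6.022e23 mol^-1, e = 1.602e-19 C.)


Ionic strength I = 0.0308 * 2^2 * 1000 = 123.2 mol/m^3
kappa^-1 = sqrt(67 * 8.854e-12 * 1.381e-23 * 307 / (2 * 6.022e23 * (1.602e-19)^2 * 123.2))
kappa^-1 = 0.813 nm

0.813


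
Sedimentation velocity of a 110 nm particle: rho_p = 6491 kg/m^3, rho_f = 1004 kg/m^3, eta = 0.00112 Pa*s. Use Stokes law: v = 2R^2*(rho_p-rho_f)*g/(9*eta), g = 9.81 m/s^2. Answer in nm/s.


Radius R = 110/2 nm = 5.5e-08 m
Density difference = 6491 - 1004 = 5487 kg/m^3
v = 2 * R^2 * (rho_p - rho_f) * g / (9 * eta)
v = 2 * (5.5e-08)^2 * 5487 * 9.81 / (9 * 0.00112)
v = 3.23072e-08 m/s = 32.3072 nm/s

32.3072


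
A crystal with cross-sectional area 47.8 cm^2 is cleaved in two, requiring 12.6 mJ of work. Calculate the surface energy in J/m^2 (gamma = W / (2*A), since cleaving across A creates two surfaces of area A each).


Convert: A = 47.8 cm^2 = 0.00478 m^2, W = 12.6 mJ = 0.0126 J
Cleaving exposes two faces of area A, so total new surface = 2*A and gamma = W / (2*A)
gamma = 0.0126 / (2 * 0.00478)
gamma = 1.318 J/m^2

1.318


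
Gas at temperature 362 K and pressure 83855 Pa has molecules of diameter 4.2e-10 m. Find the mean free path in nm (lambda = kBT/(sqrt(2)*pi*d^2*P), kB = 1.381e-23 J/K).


Mean free path: lambda = kB*T / (sqrt(2) * pi * d^2 * P)
lambda = 1.381e-23 * 362 / (sqrt(2) * pi * (4.2e-10)^2 * 83855)
lambda = 7.60694e-08 m
lambda = 76.07 nm

76.07


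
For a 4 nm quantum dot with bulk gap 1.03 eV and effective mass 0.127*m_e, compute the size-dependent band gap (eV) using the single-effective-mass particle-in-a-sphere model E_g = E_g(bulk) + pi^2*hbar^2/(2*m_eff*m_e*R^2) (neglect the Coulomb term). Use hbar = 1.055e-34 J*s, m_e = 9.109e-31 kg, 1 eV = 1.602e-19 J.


Radius R = 4/2 nm = 2e-09 m
Confinement energy dE = pi^2 * hbar^2 / (2 * m_eff * m_e * R^2)
dE = pi^2 * (1.055e-34)^2 / (2 * 0.127 * 9.109e-31 * (2e-09)^2) J, divided by 1.602e-19 J/eV
dE = 0.7409 eV
Total band gap = E_g(bulk) + dE = 1.03 + 0.7409 = 1.7709 eV

1.7709


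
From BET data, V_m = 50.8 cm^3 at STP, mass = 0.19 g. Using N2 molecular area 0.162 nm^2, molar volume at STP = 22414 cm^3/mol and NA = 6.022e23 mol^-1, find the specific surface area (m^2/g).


Number of moles in monolayer = V_m / 22414 = 50.8 / 22414 = 0.00226644
Number of molecules = moles * NA = 0.00226644 * 6.022e23
SA = molecules * sigma / mass
SA = (50.8 / 22414) * 6.022e23 * 0.162e-18 / 0.19
SA = 1163.7 m^2/g

1163.7


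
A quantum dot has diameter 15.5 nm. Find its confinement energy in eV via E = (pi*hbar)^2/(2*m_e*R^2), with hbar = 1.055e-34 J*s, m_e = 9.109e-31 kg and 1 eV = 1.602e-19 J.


Radius R = 15.5/2 = 7.75 nm = 7.75e-09 m
E = (pi * 1.055e-34)^2 / (2 * 9.109e-31 * (7.75e-09)^2)
E(J) = 1.00392e-21
E = E(J) / 1.602e-19 = 0.0063 eV

0.0063


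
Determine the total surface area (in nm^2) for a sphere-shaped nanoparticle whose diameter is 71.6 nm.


Radius r = 71.6/2 = 35.8 nm
Surface area SA = 4 * pi * r^2
SA = 4 * pi * (35.8)^2
SA = 16105.56 nm^2

16105.56


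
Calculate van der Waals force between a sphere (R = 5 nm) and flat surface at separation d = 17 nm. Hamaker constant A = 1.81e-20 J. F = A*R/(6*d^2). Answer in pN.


Convert to SI: R = 5 nm = 5e-09 m, d = 17 nm = 1.7e-08 m
F = A * R / (6 * d^2)
F = 1.81e-20 * 5e-09 / (6 * (1.7e-08)^2)
F = 5.21915e-14 N = 0.052 pN

0.052


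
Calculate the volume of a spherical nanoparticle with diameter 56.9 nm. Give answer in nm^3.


Radius r = 56.9/2 = 28.45 nm
Volume V = (4/3) * pi * r^3
V = (4/3) * pi * (28.45)^3
V = 96457.37 nm^3

96457.37


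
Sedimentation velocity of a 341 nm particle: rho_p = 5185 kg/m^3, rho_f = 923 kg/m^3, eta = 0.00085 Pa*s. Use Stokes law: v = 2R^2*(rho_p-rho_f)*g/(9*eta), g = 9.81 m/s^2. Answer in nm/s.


Radius R = 341/2 nm = 1.705e-07 m
Density difference = 5185 - 923 = 4262 kg/m^3
v = 2 * R^2 * (rho_p - rho_f) * g / (9 * eta)
v = 2 * (1.705e-07)^2 * 4262 * 9.81 / (9 * 0.00085)
v = 3.1776e-07 m/s = 317.7604 nm/s

317.7604


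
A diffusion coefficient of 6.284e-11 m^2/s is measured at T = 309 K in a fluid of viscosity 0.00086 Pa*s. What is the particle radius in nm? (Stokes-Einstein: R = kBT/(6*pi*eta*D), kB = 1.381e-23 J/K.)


Stokes-Einstein: R = kB*T / (6*pi*eta*D)
R = 1.381e-23 * 309 / (6 * pi * 0.00086 * 6.284e-11)
R = 4.18906e-09 m = 4.19 nm

4.19


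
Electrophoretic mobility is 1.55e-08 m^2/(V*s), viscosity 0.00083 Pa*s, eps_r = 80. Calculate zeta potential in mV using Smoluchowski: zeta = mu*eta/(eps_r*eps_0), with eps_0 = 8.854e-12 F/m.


Smoluchowski equation: zeta = mu * eta / (eps_r * eps_0)
zeta = 1.55e-08 * 0.00083 / (80 * 8.854e-12)
zeta = 0.018163 V = 18.16 mV

18.16


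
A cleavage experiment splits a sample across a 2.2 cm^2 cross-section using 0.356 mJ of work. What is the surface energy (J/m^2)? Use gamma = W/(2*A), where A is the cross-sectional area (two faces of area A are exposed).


Convert: A = 2.2 cm^2 = 0.00022 m^2, W = 0.356 mJ = 0.000356 J
Cleaving exposes two faces of area A, so total new surface = 2*A and gamma = W / (2*A)
gamma = 0.000356 / (2 * 0.00022)
gamma = 0.809 J/m^2

0.809


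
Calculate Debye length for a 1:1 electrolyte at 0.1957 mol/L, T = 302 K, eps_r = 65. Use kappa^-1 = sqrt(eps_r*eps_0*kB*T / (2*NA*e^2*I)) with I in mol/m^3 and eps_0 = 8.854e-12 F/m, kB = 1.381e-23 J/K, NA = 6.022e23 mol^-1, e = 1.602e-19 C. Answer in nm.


Ionic strength I = 0.1957 * 1^2 * 1000 = 195.7 mol/m^3
kappa^-1 = sqrt(65 * 8.854e-12 * 1.381e-23 * 302 / (2 * 6.022e23 * (1.602e-19)^2 * 195.7))
kappa^-1 = 0.63 nm

0.63


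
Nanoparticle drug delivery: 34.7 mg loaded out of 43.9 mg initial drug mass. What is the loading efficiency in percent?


Drug loading efficiency = (drug loaded / drug initial) * 100
DLE = 34.7 / 43.9 * 100
DLE = 0.7904 * 100
DLE = 79.04%

79.04


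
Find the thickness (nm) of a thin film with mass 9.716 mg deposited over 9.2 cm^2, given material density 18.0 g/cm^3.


Convert: m = 9.716 mg = 9.7160e-06 kg, A = 9.2 cm^2 = 9.2000e-04 m^2, rho = 18.0 g/cm^3 = 18000 kg/m^3
t = m / (A * rho)
t = 9.7160e-06 / (9.2000e-04 * 18000)
t = 5.8671e-07 m = 586.7 nm

586.7


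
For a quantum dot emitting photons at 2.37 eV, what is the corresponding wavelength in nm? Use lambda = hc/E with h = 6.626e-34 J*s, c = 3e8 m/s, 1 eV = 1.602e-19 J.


Convert energy: E = 2.37 eV = 2.37 * 1.602e-19 = 3.79674e-19 J
lambda = h*c / E = 6.626e-34 * 3e8 / 3.79674e-19
lambda = 5.23554e-07 m = 523.6 nm

523.6


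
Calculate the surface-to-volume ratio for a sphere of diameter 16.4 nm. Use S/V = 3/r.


Radius r = 16.4/2 = 8.2 nm
S/V = 3 / r = 3 / 8.2
S/V = 0.3659 nm^-1

0.3659


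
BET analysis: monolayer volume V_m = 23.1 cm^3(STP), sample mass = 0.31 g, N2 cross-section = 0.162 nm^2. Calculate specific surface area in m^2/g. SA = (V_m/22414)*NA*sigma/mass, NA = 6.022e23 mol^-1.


Number of moles in monolayer = V_m / 22414 = 23.1 / 22414 = 0.00103061
Number of molecules = moles * NA = 0.00103061 * 6.022e23
SA = molecules * sigma / mass
SA = (23.1 / 22414) * 6.022e23 * 0.162e-18 / 0.31
SA = 324.3 m^2/g

324.3


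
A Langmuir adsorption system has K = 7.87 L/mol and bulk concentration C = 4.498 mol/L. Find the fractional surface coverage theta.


Langmuir isotherm: theta = K*C / (1 + K*C)
K*C = 7.87 * 4.498 = 35.39926
theta = 35.39926 / (1 + 35.39926) = 35.39926 / 36.39926
theta = 0.9725

0.9725


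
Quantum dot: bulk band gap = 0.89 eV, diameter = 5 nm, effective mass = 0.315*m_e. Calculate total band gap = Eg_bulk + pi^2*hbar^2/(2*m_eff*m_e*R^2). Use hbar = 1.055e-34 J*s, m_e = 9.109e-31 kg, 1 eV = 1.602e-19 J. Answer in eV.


Radius R = 5/2 nm = 2.5e-09 m
Confinement energy dE = pi^2 * hbar^2 / (2 * m_eff * m_e * R^2)
dE = pi^2 * (1.055e-34)^2 / (2 * 0.315 * 9.109e-31 * (2.5e-09)^2) J, divided by 1.602e-19 J/eV
dE = 0.1912 eV
Total band gap = E_g(bulk) + dE = 0.89 + 0.1912 = 1.0812 eV

1.0812


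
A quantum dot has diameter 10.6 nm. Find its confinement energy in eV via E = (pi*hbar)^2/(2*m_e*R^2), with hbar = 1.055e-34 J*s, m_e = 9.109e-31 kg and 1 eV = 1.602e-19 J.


Radius R = 10.6/2 = 5.3 nm = 5.3e-09 m
E = (pi * 1.055e-34)^2 / (2 * 9.109e-31 * (5.3e-09)^2)
E(J) = 2.14661e-21
E = E(J) / 1.602e-19 = 0.0134 eV

0.0134


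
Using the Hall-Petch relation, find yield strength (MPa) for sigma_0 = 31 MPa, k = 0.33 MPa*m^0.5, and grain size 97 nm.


d = 97 nm = 9.7e-08 m
sqrt(d) = 0.0003114482
Hall-Petch contribution = k / sqrt(d) = 0.33 / 0.0003114482 = 1059.6 MPa
sigma = sigma_0 + k/sqrt(d) = 31 + 1059.6 = 1090.6 MPa

1090.6


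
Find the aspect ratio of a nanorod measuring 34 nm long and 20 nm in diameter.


Aspect ratio AR = length / diameter
AR = 34 / 20
AR = 1.7

1.7


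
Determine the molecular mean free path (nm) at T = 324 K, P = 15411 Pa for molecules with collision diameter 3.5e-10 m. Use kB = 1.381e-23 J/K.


Mean free path: lambda = kB*T / (sqrt(2) * pi * d^2 * P)
lambda = 1.381e-23 * 324 / (sqrt(2) * pi * (3.5e-10)^2 * 15411)
lambda = 5.33466e-07 m
lambda = 533.47 nm

533.47


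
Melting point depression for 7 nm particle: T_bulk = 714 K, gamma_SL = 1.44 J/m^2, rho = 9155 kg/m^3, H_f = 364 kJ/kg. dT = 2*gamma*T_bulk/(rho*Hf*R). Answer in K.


Radius R = 7/2 = 3.5 nm = 3.5e-09 m
Convert H_f = 364 kJ/kg = 364000 J/kg
dT = 2 * gamma_SL * T_bulk / (rho * H_f * R)
dT = 2 * 1.44 * 714 / (9155 * 364000 * 3.5e-09)
dT = 176.3 K

176.3


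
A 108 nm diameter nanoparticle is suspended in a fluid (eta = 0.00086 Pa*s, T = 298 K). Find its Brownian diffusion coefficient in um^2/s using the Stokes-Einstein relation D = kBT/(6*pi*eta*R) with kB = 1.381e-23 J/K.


Radius R = 108/2 = 54 nm = 5.4e-08 m
D = kB*T / (6*pi*eta*R)
D = 1.381e-23 * 298 / (6 * pi * 0.00086 * 5.4e-08)
D = 4.70129e-12 m^2/s = 4.701 um^2/s

4.701


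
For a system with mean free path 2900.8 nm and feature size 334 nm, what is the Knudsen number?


Knudsen number Kn = lambda / L
Kn = 2900.8 / 334
Kn = 8.685

8.685


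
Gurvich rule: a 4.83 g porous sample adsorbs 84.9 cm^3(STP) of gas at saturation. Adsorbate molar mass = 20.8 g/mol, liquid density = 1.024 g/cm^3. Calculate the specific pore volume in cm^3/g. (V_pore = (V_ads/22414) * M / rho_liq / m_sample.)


Moles adsorbed n = V_ads / 22414 = 84.9 / 22414 = 3.787811e-03 mol
Liquid volume V_liq = n * M / rho_liq = 3.787811e-03 * 20.8 / 1.024 = 0.07694 cm^3
Specific pore volume V_pore = V_liq / m_sample = 0.07694 / 4.83
V_pore = 0.0159 cm^3/g

0.0159


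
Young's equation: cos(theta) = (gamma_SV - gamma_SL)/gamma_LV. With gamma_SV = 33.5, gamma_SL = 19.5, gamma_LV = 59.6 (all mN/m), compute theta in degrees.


cos(theta) = (gamma_SV - gamma_SL) / gamma_LV
cos(theta) = (33.5 - 19.5) / 59.6
cos(theta) = 0.234899
theta = arccos(0.234899) = 76.41 degrees

76.41


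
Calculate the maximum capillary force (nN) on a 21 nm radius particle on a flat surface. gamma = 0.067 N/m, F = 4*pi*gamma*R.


Convert radius: R = 21 nm = 2.1e-08 m
F = 4 * pi * gamma * R
F = 4 * pi * 0.067 * 2.1e-08
F = 1.76809e-08 N = 17.6809 nN

17.6809


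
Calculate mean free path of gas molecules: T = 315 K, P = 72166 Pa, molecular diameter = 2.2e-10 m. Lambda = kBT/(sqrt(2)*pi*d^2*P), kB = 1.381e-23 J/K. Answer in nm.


Mean free path: lambda = kB*T / (sqrt(2) * pi * d^2 * P)
lambda = 1.381e-23 * 315 / (sqrt(2) * pi * (2.2e-10)^2 * 72166)
lambda = 2.80325e-07 m
lambda = 280.32 nm

280.32


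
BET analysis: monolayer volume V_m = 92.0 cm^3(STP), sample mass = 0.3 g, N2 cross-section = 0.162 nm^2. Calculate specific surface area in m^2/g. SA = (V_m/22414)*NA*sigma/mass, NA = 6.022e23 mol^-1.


Number of moles in monolayer = V_m / 22414 = 92.0 / 22414 = 0.00410458
Number of molecules = moles * NA = 0.00410458 * 6.022e23
SA = molecules * sigma / mass
SA = (92.0 / 22414) * 6.022e23 * 0.162e-18 / 0.3
SA = 1334.8 m^2/g

1334.8


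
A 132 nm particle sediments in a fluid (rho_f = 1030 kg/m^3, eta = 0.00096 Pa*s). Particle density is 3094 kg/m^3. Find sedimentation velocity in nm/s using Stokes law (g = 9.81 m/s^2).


Radius R = 132/2 nm = 6.6e-08 m
Density difference = 3094 - 1030 = 2064 kg/m^3
v = 2 * R^2 * (rho_p - rho_f) * g / (9 * eta)
v = 2 * (6.6e-08)^2 * 2064 * 9.81 / (9 * 0.00096)
v = 2.04166e-08 m/s = 20.4166 nm/s

20.4166


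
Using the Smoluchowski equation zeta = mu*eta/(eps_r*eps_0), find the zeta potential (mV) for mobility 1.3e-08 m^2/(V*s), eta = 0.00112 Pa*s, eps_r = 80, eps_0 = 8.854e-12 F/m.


Smoluchowski equation: zeta = mu * eta / (eps_r * eps_0)
zeta = 1.3e-08 * 0.00112 / (80 * 8.854e-12)
zeta = 0.020556 V = 20.56 mV

20.56


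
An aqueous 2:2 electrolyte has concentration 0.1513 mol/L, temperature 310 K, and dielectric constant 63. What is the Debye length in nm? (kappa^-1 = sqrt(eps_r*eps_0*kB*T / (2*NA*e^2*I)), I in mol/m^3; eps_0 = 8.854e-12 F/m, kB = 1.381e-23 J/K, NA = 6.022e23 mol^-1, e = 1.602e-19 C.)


Ionic strength I = 0.1513 * 2^2 * 1000 = 605.2 mol/m^3
kappa^-1 = sqrt(63 * 8.854e-12 * 1.381e-23 * 310 / (2 * 6.022e23 * (1.602e-19)^2 * 605.2))
kappa^-1 = 0.357 nm

0.357


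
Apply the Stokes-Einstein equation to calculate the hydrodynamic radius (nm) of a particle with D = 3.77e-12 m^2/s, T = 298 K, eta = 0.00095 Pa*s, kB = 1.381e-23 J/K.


Stokes-Einstein: R = kB*T / (6*pi*eta*D)
R = 1.381e-23 * 298 / (6 * pi * 0.00095 * 3.77e-12)
R = 6.09598e-08 m = 60.96 nm

60.96


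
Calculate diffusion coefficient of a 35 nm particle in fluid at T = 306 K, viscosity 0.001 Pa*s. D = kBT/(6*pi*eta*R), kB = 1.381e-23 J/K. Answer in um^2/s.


Radius R = 35/2 = 17.5 nm = 1.75e-08 m
D = kB*T / (6*pi*eta*R)
D = 1.381e-23 * 306 / (6 * pi * 0.001 * 1.75e-08)
D = 1.28108e-11 m^2/s = 12.811 um^2/s

12.811


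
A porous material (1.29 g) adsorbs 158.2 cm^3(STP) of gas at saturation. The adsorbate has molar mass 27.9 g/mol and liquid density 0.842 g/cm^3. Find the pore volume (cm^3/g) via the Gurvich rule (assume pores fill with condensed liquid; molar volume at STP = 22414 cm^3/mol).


Moles adsorbed n = V_ads / 22414 = 158.2 / 22414 = 7.058089e-03 mol
Liquid volume V_liq = n * M / rho_liq = 7.058089e-03 * 27.9 / 0.842 = 0.23387 cm^3
Specific pore volume V_pore = V_liq / m_sample = 0.23387 / 1.29
V_pore = 0.1813 cm^3/g

0.1813


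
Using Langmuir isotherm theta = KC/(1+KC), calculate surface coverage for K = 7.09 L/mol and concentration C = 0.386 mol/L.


Langmuir isotherm: theta = K*C / (1 + K*C)
K*C = 7.09 * 0.386 = 2.73674
theta = 2.73674 / (1 + 2.73674) = 2.73674 / 3.73674
theta = 0.7324

0.7324


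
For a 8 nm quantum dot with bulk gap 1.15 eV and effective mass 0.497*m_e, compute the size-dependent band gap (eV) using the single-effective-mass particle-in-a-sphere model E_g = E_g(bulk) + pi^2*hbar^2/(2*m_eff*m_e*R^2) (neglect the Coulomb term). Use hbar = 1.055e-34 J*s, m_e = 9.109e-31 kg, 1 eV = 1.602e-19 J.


Radius R = 8/2 nm = 4e-09 m
Confinement energy dE = pi^2 * hbar^2 / (2 * m_eff * m_e * R^2)
dE = pi^2 * (1.055e-34)^2 / (2 * 0.497 * 9.109e-31 * (4e-09)^2) J, divided by 1.602e-19 J/eV
dE = 0.0473 eV
Total band gap = E_g(bulk) + dE = 1.15 + 0.0473 = 1.1973 eV

1.1973


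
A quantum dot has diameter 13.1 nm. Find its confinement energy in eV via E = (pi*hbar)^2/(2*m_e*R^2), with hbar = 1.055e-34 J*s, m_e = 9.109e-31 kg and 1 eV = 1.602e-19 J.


Radius R = 13.1/2 = 6.55 nm = 6.55e-09 m
E = (pi * 1.055e-34)^2 / (2 * 9.109e-31 * (6.55e-09)^2)
E(J) = 1.40547e-21
E = E(J) / 1.602e-19 = 0.0088 eV

0.0088


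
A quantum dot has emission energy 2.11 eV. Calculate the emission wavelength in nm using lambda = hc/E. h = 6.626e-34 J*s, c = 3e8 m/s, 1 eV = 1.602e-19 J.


Convert energy: E = 2.11 eV = 2.11 * 1.602e-19 = 3.38022e-19 J
lambda = h*c / E = 6.626e-34 * 3e8 / 3.38022e-19
lambda = 5.88068e-07 m = 588.1 nm

588.1


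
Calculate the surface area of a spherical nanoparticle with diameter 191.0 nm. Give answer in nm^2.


Radius r = 191.0/2 = 95.5 nm
Surface area SA = 4 * pi * r^2
SA = 4 * pi * (95.5)^2
SA = 114608.44 nm^2

114608.44


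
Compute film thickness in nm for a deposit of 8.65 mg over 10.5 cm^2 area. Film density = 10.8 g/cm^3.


Convert: m = 8.65 mg = 8.6500e-06 kg, A = 10.5 cm^2 = 1.0500e-03 m^2, rho = 10.8 g/cm^3 = 10800 kg/m^3
t = m / (A * rho)
t = 8.6500e-06 / (1.0500e-03 * 10800)
t = 7.6279e-07 m = 762.8 nm

762.8


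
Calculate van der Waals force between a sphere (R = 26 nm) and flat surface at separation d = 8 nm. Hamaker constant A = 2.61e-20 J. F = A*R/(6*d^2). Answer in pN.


Convert to SI: R = 26 nm = 2.6e-08 m, d = 8 nm = 8e-09 m
F = A * R / (6 * d^2)
F = 2.61e-20 * 2.6e-08 / (6 * (8e-09)^2)
F = 1.76719e-12 N = 1.767 pN

1.767


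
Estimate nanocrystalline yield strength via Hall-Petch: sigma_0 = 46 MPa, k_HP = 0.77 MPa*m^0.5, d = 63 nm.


d = 63 nm = 6.3e-08 m
sqrt(d) = 0.000250998
Hall-Petch contribution = k / sqrt(d) = 0.77 / 0.000250998 = 3067.8 MPa
sigma = sigma_0 + k/sqrt(d) = 46 + 3067.8 = 3113.8 MPa

3113.8


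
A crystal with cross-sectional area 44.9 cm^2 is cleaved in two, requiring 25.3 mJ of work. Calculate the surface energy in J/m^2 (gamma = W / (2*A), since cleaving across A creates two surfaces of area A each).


Convert: A = 44.9 cm^2 = 0.00449 m^2, W = 25.3 mJ = 0.0253 J
Cleaving exposes two faces of area A, so total new surface = 2*A and gamma = W / (2*A)
gamma = 0.0253 / (2 * 0.00449)
gamma = 2.817 J/m^2

2.817


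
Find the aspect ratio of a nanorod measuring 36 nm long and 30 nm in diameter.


Aspect ratio AR = length / diameter
AR = 36 / 30
AR = 1.2

1.2


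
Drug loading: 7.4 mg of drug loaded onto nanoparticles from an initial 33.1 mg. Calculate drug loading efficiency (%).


Drug loading efficiency = (drug loaded / drug initial) * 100
DLE = 7.4 / 33.1 * 100
DLE = 0.2236 * 100
DLE = 22.36%

22.36


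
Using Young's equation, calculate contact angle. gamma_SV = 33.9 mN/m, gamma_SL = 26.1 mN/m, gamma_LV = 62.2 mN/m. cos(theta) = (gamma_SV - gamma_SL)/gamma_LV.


cos(theta) = (gamma_SV - gamma_SL) / gamma_LV
cos(theta) = (33.9 - 26.1) / 62.2
cos(theta) = 0.125402
theta = arccos(0.125402) = 82.8 degrees

82.8


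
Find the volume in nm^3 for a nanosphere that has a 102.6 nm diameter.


Radius r = 102.6/2 = 51.3 nm
Volume V = (4/3) * pi * r^3
V = (4/3) * pi * (51.3)^3
V = 565510.54 nm^3

565510.54
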